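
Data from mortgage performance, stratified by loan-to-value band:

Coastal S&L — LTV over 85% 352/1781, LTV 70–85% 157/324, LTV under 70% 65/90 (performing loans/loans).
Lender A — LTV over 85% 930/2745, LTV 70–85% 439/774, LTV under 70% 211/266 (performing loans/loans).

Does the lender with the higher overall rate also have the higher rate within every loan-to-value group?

LTV over 85%: Coastal S&L 352/1781 = 19.8%, Lender A 930/2745 = 33.9% → Lender A
LTV 70–85%: Coastal S&L 157/324 = 48.5%, Lender A 439/774 = 56.7% → Lender A
LTV under 70%: Coastal S&L 65/90 = 72.2%, Lender A 211/266 = 79.3% → Lender A
Overall: Coastal S&L 574/2195 = 26.2%, Lender A 1580/3785 = 41.7% → Lender A
Lender A wins overall and in every loan-to-value group — no reversal.

Yes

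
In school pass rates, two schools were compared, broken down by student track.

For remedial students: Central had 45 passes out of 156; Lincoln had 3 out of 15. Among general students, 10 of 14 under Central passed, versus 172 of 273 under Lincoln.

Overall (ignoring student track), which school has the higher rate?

Remedial: Central 45/156 = 28.8%, Lincoln 3/15 = 20.0% → Central
General: Central 10/14 = 71.4%, Lincoln 172/273 = 63.0% → Central
Overall: Central 55/170 = 32.4%, Lincoln 175/288 = 60.8% → Lincoln
(Central wins every student group but Lincoln wins overall — Central's students skew toward the low-rate remedial group.)

Lincoln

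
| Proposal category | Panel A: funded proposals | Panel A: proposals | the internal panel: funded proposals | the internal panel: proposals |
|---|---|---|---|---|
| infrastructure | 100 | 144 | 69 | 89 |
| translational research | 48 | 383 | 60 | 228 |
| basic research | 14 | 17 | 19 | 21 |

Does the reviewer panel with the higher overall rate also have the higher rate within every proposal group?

Infrastructure: Panel A 100/144 = 69.4%, the internal panel 69/89 = 77.5% → the internal panel
Translational research: Panel A 48/383 = 12.5%, the internal panel 60/228 = 26.3% → the internal panel
Basic research: Panel A 14/17 = 82.4%, the internal panel 19/21 = 90.5% → the internal panel
Overall: Panel A 162/544 = 29.8%, the internal panel 148/338 = 43.8% → the internal panel
The internal panel wins overall and in every proposal group — no reversal.

Yes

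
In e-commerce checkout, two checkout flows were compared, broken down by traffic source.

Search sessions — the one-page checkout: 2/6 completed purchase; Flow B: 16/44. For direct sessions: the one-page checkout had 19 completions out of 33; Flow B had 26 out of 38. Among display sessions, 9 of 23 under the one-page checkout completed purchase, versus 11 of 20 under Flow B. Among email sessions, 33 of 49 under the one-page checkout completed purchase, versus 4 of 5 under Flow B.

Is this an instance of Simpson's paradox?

Yes

Search: the one-page checkout 2/6 = 33.3%, Flow B 16/44 = 36.4% → Flow B
Direct: the one-page checkout 19/33 = 57.6%, Flow B 26/38 = 68.4% → Flow B
Display: the one-page checkout 9/23 = 39.1%, Flow B 11/20 = 55.0% → Flow B
Email: the one-page checkout 33/49 = 67.3%, Flow B 4/5 = 80.0% → Flow B
Overall: the one-page checkout 63/111 = 56.8%, Flow B 57/107 = 53.3% → the one-page checkout
Flow B wins each traffic group but the one-page checkout wins overall — the comparison reverses. Flow B's sessions skew toward search, which has a lower base rate.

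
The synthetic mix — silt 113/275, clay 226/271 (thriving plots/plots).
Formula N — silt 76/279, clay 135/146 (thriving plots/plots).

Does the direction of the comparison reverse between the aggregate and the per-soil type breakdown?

No

Silt: the synthetic mix 113/275 = 41.1%, Formula N 76/279 = 27.2% → the synthetic mix
Clay: the synthetic mix 226/271 = 83.4%, Formula N 135/146 = 92.5% → Formula N
Overall: the synthetic mix 339/546 = 62.1%, Formula N 211/425 = 49.6% → the synthetic mix
Neither sweeps: the synthetic mix wins 1 of 2 groups, Formula N wins 1. The synthetic mix wins overall but not every group — no Simpson reversal.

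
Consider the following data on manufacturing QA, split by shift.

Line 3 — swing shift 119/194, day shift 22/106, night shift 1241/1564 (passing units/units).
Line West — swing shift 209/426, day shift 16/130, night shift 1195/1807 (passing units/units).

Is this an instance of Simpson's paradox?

No

Swing shift: Line 3 119/194 = 61.3%, Line West 209/426 = 49.1% → Line 3
Day shift: Line 3 22/106 = 20.8%, Line West 16/130 = 12.3% → Line 3
Night shift: Line 3 1241/1564 = 79.3%, Line West 1195/1807 = 66.1% → Line 3
Overall: Line 3 1382/1864 = 74.1%, Line West 1420/2363 = 60.1% → Line 3
Line 3 wins overall and in every shift group — no reversal.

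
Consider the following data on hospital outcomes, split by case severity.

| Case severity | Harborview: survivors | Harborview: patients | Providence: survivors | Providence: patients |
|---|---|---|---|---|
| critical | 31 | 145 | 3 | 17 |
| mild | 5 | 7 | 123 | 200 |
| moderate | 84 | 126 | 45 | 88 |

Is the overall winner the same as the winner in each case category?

No

Critical: Harborview 31/145 = 21.4%, Providence 3/17 = 17.6% → Harborview
Mild: Harborview 5/7 = 71.4%, Providence 123/200 = 61.5% → Harborview
Moderate: Harborview 84/126 = 66.7%, Providence 45/88 = 51.1% → Harborview
Overall: Harborview 120/278 = 43.2%, Providence 171/305 = 56.1% → Providence
Harborview wins each case group but Providence wins overall — the comparison reverses. Harborview's patients skew toward critical, which has a lower base rate.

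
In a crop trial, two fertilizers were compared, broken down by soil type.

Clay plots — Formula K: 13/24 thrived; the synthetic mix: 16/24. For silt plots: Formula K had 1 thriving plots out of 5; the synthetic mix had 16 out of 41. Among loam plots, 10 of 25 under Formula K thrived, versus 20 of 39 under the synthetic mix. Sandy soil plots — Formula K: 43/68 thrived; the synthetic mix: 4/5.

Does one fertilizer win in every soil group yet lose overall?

Yes

Clay: Formula K 13/24 = 54.2%, the synthetic mix 16/24 = 66.7% → the synthetic mix
Silt: Formula K 1/5 = 20.0%, the synthetic mix 16/41 = 39.0% → the synthetic mix
Loam: Formula K 10/25 = 40.0%, the synthetic mix 20/39 = 51.3% → the synthetic mix
Sandy soil: Formula K 43/68 = 63.2%, the synthetic mix 4/5 = 80.0% → the synthetic mix
Overall: Formula K 67/122 = 54.9%, the synthetic mix 56/109 = 51.4% → Formula K
The synthetic mix wins each soil group but Formula K wins overall — the comparison reverses. The synthetic mix's plots skew toward silt, which has a lower base rate.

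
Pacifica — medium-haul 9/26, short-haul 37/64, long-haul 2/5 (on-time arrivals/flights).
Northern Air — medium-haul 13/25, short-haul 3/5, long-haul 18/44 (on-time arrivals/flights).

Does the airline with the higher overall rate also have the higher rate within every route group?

No

Medium-haul: Pacifica 9/26 = 34.6%, Northern Air 13/25 = 52.0% → Northern Air
Short-haul: Pacifica 37/64 = 57.8%, Northern Air 3/5 = 60.0% → Northern Air
Long-haul: Pacifica 2/5 = 40.0%, Northern Air 18/44 = 40.9% → Northern Air
Overall: Pacifica 48/95 = 50.5%, Northern Air 34/74 = 45.9% → Pacifica
Northern Air wins each route group but Pacifica wins overall — the comparison reverses. Northern Air's flights skew toward long-haul, which has a lower base rate.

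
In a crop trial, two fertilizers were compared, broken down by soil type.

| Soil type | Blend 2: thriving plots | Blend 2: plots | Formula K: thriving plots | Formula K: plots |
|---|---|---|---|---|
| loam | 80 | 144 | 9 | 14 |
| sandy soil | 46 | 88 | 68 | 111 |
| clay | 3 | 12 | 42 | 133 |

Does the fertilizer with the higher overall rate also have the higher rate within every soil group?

Loam: Blend 2 80/144 = 55.6%, Formula K 9/14 = 64.3% → Formula K
Sandy soil: Blend 2 46/88 = 52.3%, Formula K 68/111 = 61.3% → Formula K
Clay: Blend 2 3/12 = 25.0%, Formula K 42/133 = 31.6% → Formula K
Overall: Blend 2 129/244 = 52.9%, Formula K 119/258 = 46.1% → Blend 2
Formula K wins each soil group but Blend 2 wins overall — the comparison reverses. Formula K's plots skew toward clay, which has a lower base rate.

No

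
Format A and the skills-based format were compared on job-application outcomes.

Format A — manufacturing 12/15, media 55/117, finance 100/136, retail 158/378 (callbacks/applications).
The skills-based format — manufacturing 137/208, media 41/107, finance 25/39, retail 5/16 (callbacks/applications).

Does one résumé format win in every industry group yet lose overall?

Manufacturing: Format A 12/15 = 80.0%, the skills-based format 137/208 = 65.9% → Format A
Media: Format A 55/117 = 47.0%, the skills-based format 41/107 = 38.3% → Format A
Finance: Format A 100/136 = 73.5%, the skills-based format 25/39 = 64.1% → Format A
Retail: Format A 158/378 = 41.8%, the skills-based format 5/16 = 31.2% → Format A
Overall: Format A 325/646 = 50.3%, the skills-based format 208/370 = 56.2% → the skills-based format
Format A wins each industry group but the skills-based format wins overall — the comparison reverses. Format A's applications skew toward retail, which has a lower base rate.

Yes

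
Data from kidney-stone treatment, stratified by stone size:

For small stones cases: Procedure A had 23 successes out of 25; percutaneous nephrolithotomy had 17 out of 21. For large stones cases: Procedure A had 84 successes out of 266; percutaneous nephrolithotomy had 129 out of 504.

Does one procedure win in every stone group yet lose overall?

No

Small stones: Procedure A 23/25 = 92.0%, percutaneous nephrolithotomy 17/21 = 81.0% → Procedure A
Large stones: Procedure A 84/266 = 31.6%, percutaneous nephrolithotomy 129/504 = 25.6% → Procedure A
Overall: Procedure A 107/291 = 36.8%, percutaneous nephrolithotomy 146/525 = 27.8% → Procedure A
Procedure A wins overall and in every stone group — no reversal.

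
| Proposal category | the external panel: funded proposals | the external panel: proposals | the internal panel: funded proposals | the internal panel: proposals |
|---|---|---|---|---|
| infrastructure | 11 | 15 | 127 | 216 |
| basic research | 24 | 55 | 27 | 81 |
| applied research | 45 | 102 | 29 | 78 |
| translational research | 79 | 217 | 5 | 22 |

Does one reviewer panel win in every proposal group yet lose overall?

Yes

Infrastructure: the external panel 11/15 = 73.3%, the internal panel 127/216 = 58.8% → the external panel
Basic research: the external panel 24/55 = 43.6%, the internal panel 27/81 = 33.3% → the external panel
Applied research: the external panel 45/102 = 44.1%, the internal panel 29/78 = 37.2% → the external panel
Translational research: the external panel 79/217 = 36.4%, the internal panel 5/22 = 22.7% → the external panel
Overall: the external panel 159/389 = 40.9%, the internal panel 188/397 = 47.4% → the internal panel
The external panel wins each proposal group but the internal panel wins overall — the comparison reverses. The external panel's proposals skew toward translational research, which has a lower base rate.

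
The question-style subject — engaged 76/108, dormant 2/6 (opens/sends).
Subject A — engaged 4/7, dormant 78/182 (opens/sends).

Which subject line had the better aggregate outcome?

the question-style subject

Engaged: the question-style subject 76/108 = 70.4%, Subject A 4/7 = 57.1% → the question-style subject
Dormant: the question-style subject 2/6 = 33.3%, Subject A 78/182 = 42.9% → Subject A
Overall: the question-style subject 78/114 = 68.4%, Subject A 82/189 = 43.4% → the question-style subject
(Neither sweeps every recipient group, but the question-style subject has the higher pooled rate.)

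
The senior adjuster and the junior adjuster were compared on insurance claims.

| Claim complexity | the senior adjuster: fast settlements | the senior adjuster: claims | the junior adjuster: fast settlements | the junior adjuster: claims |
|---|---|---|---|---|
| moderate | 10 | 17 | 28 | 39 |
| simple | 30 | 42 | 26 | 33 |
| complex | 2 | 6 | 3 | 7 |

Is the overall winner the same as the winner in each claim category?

Yes

Moderate: the senior adjuster 10/17 = 58.8%, the junior adjuster 28/39 = 71.8% → the junior adjuster
Simple: the senior adjuster 30/42 = 71.4%, the junior adjuster 26/33 = 78.8% → the junior adjuster
Complex: the senior adjuster 2/6 = 33.3%, the junior adjuster 3/7 = 42.9% → the junior adjuster
Overall: the senior adjuster 42/65 = 64.6%, the junior adjuster 57/79 = 72.2% → the junior adjuster
The junior adjuster wins overall and in every claim group — no reversal.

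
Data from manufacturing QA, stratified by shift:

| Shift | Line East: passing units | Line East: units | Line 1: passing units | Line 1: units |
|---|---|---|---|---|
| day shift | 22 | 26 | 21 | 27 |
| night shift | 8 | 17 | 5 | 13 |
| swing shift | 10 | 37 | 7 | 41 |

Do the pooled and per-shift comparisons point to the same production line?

Day shift: Line East 22/26 = 84.6%, Line 1 21/27 = 77.8% → Line East
Night shift: Line East 8/17 = 47.1%, Line 1 5/13 = 38.5% → Line East
Swing shift: Line East 10/37 = 27.0%, Line 1 7/41 = 17.1% → Line East
Overall: Line East 40/80 = 50.0%, Line 1 33/81 = 40.7% → Line East
Line East wins overall and in every shift group — no reversal.

Yes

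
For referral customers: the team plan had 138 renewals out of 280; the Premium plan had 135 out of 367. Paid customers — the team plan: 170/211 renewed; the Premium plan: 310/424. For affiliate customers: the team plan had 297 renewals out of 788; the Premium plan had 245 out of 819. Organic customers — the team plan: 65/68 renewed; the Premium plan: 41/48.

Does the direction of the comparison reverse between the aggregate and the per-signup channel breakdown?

No

Referral: the team plan 138/280 = 49.3%, the Premium plan 135/367 = 36.8% → the team plan
Paid: the team plan 170/211 = 80.6%, the Premium plan 310/424 = 73.1% → the team plan
Affiliate: the team plan 297/788 = 37.7%, the Premium plan 245/819 = 29.9% → the team plan
Organic: the team plan 65/68 = 95.6%, the Premium plan 41/48 = 85.4% → the team plan
Overall: the team plan 670/1347 = 49.7%, the Premium plan 731/1658 = 44.1% → the team plan
The team plan wins overall and in every signup group — no reversal.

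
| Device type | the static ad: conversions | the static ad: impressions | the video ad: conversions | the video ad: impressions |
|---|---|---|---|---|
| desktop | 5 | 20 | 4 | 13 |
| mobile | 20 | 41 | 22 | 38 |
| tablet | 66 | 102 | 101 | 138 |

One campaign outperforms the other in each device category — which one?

Desktop: the static ad 5/20 = 25.0%, the video ad 4/13 = 30.8% → the video ad
Mobile: the static ad 20/41 = 48.8%, the video ad 22/38 = 57.9% → the video ad
Tablet: the static ad 66/102 = 64.7%, the video ad 101/138 = 73.2% → the video ad
The video ad has the higher rate in all 3 groups.

the video ad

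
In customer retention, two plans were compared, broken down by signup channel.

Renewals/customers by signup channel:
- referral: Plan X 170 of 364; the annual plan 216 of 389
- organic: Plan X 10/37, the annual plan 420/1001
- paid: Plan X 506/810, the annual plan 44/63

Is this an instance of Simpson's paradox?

Referral: Plan X 170/364 = 46.7%, the annual plan 216/389 = 55.5% → the annual plan
Organic: Plan X 10/37 = 27.0%, the annual plan 420/1001 = 42.0% → the annual plan
Paid: Plan X 506/810 = 62.5%, the annual plan 44/63 = 69.8% → the annual plan
Overall: Plan X 686/1211 = 56.6%, the annual plan 680/1453 = 46.8% → Plan X
The annual plan wins each signup group but Plan X wins overall — the comparison reverses. The annual plan's customers skew toward organic, which has a lower base rate.

Yes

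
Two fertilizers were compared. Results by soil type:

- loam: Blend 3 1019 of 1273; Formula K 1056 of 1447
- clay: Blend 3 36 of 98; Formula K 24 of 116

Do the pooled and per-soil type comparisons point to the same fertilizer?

Loam: Blend 3 1019/1273 = 80.0%, Formula K 1056/1447 = 73.0% → Blend 3
Clay: Blend 3 36/98 = 36.7%, Formula K 24/116 = 20.7% → Blend 3
Overall: Blend 3 1055/1371 = 77.0%, Formula K 1080/1563 = 69.1% → Blend 3
Blend 3 wins overall and in every soil group — no reversal.

Yes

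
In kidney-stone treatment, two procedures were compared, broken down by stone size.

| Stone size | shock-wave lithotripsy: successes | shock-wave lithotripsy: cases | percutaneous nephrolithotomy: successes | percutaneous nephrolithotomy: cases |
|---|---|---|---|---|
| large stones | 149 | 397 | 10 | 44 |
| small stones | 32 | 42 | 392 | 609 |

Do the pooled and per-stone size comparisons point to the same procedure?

No

Large stones: shock-wave lithotripsy 149/397 = 37.5%, percutaneous nephrolithotomy 10/44 = 22.7% → shock-wave lithotripsy
Small stones: shock-wave lithotripsy 32/42 = 76.2%, percutaneous nephrolithotomy 392/609 = 64.4% → shock-wave lithotripsy
Overall: shock-wave lithotripsy 181/439 = 41.2%, percutaneous nephrolithotomy 402/653 = 61.6% → percutaneous nephrolithotomy
Shock-wave lithotripsy wins each stone group but percutaneous nephrolithotomy wins overall — the comparison reverses. Shock-wave lithotripsy's cases skew toward large stones, which has a lower base rate.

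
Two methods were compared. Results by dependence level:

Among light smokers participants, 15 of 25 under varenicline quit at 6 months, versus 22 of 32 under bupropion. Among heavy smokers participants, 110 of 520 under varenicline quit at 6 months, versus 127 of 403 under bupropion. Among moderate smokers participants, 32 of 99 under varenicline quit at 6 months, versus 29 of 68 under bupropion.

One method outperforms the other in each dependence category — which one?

bupropion

Light smokers: varenicline 15/25 = 60.0%, bupropion 22/32 = 68.8% → bupropion
Heavy smokers: varenicline 110/520 = 21.2%, bupropion 127/403 = 31.5% → bupropion
Moderate smokers: varenicline 32/99 = 32.3%, bupropion 29/68 = 42.6% → bupropion
Bupropion has the higher rate in all 3 groups.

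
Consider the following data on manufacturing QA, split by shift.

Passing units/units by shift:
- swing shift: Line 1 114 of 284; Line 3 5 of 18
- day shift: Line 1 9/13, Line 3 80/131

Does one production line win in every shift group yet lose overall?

Swing shift: Line 1 114/284 = 40.1%, Line 3 5/18 = 27.8% → Line 1
Day shift: Line 1 9/13 = 69.2%, Line 3 80/131 = 61.1% → Line 1
Overall: Line 1 123/297 = 41.4%, Line 3 85/149 = 57.0% → Line 3
Line 1 wins each shift group but Line 3 wins overall — the comparison reverses. Line 1's units skew toward swing shift, which has a lower base rate.

Yes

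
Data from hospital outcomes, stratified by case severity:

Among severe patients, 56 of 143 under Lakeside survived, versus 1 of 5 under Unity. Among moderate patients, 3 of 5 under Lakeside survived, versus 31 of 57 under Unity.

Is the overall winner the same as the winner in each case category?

Severe: Lakeside 56/143 = 39.2%, Unity 1/5 = 20.0% → Lakeside
Moderate: Lakeside 3/5 = 60.0%, Unity 31/57 = 54.4% → Lakeside
Overall: Lakeside 59/148 = 39.9%, Unity 32/62 = 51.6% → Unity
Lakeside wins each case group but Unity wins overall — the comparison reverses. Lakeside's patients skew toward severe, which has a lower base rate.

No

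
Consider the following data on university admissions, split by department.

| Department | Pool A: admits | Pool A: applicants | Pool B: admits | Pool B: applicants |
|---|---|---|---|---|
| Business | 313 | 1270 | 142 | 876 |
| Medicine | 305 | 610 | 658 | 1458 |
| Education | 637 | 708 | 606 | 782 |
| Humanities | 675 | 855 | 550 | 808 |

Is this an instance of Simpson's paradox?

No

Business: Pool A 313/1270 = 24.6%, Pool B 142/876 = 16.2% → Pool A
Medicine: Pool A 305/610 = 50.0%, Pool B 658/1458 = 45.1% → Pool A
Education: Pool A 637/708 = 90.0%, Pool B 606/782 = 77.5% → Pool A
Humanities: Pool A 675/855 = 78.9%, Pool B 550/808 = 68.1% → Pool A
Overall: Pool A 1930/3443 = 56.1%, Pool B 1956/3924 = 49.8% → Pool A
Pool A wins overall and in every department group — no reversal.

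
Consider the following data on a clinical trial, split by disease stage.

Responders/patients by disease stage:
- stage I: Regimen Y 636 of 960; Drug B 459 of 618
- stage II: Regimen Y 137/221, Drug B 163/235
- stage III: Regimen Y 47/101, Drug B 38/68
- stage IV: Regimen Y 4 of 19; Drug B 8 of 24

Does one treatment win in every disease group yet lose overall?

Stage I: Regimen Y 636/960 = 66.2%, Drug B 459/618 = 74.3% → Drug B
Stage II: Regimen Y 137/221 = 62.0%, Drug B 163/235 = 69.4% → Drug B
Stage III: Regimen Y 47/101 = 46.5%, Drug B 38/68 = 55.9% → Drug B
Stage IV: Regimen Y 4/19 = 21.1%, Drug B 8/24 = 33.3% → Drug B
Overall: Regimen Y 824/1301 = 63.3%, Drug B 668/945 = 70.7% → Drug B
Drug B wins overall and in every disease group — no reversal.

No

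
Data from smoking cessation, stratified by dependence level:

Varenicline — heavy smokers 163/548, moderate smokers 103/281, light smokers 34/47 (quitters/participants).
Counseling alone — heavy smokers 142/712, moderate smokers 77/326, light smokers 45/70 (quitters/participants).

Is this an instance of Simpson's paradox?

Heavy smokers: varenicline 163/548 = 29.7%, counseling alone 142/712 = 19.9% → varenicline
Moderate smokers: varenicline 103/281 = 36.7%, counseling alone 77/326 = 23.6% → varenicline
Light smokers: varenicline 34/47 = 72.3%, counseling alone 45/70 = 64.3% → varenicline
Overall: varenicline 300/876 = 34.2%, counseling alone 264/1108 = 23.8% → varenicline
Varenicline wins overall and in every dependence group — no reversal.

No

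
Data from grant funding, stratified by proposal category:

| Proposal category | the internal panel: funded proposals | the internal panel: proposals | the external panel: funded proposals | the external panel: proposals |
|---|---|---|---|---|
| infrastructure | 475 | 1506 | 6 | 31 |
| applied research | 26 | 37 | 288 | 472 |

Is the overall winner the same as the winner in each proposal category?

No

Infrastructure: the internal panel 475/1506 = 31.5%, the external panel 6/31 = 19.4% → the internal panel
Applied research: the internal panel 26/37 = 70.3%, the external panel 288/472 = 61.0% → the internal panel
Overall: the internal panel 501/1543 = 32.5%, the external panel 294/503 = 58.4% → the external panel
The internal panel wins each proposal group but the external panel wins overall — the comparison reverses. The internal panel's proposals skew toward infrastructure, which has a lower base rate.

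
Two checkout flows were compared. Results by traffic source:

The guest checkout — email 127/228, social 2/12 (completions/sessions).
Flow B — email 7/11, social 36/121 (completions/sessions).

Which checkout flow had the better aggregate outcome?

the guest checkout

Email: the guest checkout 127/228 = 55.7%, Flow B 7/11 = 63.6% → Flow B
Social: the guest checkout 2/12 = 16.7%, Flow B 36/121 = 29.8% → Flow B
Overall: the guest checkout 129/240 = 53.8%, Flow B 43/132 = 32.6% → the guest checkout
(Flow B wins every traffic group but the guest checkout wins overall — Flow B's sessions skew toward the low-rate social group.)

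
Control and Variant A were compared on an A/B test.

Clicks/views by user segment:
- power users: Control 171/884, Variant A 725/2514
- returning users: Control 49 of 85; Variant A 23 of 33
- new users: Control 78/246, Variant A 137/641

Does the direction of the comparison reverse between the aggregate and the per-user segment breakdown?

Power users: Control 171/884 = 19.3%, Variant A 725/2514 = 28.8% → Variant A
Returning users: Control 49/85 = 57.6%, Variant A 23/33 = 69.7% → Variant A
New users: Control 78/246 = 31.7%, Variant A 137/641 = 21.4% → Control
Overall: Control 298/1215 = 24.5%, Variant A 885/3188 = 27.8% → Variant A
Neither sweeps: Control wins 1 of 3 groups, Variant A wins 2. Variant A wins overall but not every group — no Simpson reversal.

No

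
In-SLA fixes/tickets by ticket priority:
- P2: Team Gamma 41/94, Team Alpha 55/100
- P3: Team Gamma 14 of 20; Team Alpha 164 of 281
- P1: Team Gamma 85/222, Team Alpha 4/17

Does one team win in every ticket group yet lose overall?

No

P2: Team Gamma 41/94 = 43.6%, Team Alpha 55/100 = 55.0% → Team Alpha
P3: Team Gamma 14/20 = 70.0%, Team Alpha 164/281 = 58.4% → Team Gamma
P1: Team Gamma 85/222 = 38.3%, Team Alpha 4/17 = 23.5% → Team Gamma
Overall: Team Gamma 140/336 = 41.7%, Team Alpha 223/398 = 56.0% → Team Alpha
Neither sweeps: Team Gamma wins 2 of 3 groups, Team Alpha wins 1. Team Alpha wins overall but not every group — no Simpson reversal.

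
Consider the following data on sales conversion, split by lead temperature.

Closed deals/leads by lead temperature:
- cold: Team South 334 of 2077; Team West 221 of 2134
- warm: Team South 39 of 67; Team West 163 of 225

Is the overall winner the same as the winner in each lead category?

No

Cold: Team South 334/2077 = 16.1%, Team West 221/2134 = 10.4% → Team South
Warm: Team South 39/67 = 58.2%, Team West 163/225 = 72.4% → Team West
Overall: Team South 373/2144 = 17.4%, Team West 384/2359 = 16.3% → Team South
Neither sweeps: Team South wins 1 of 2 groups, Team West wins 1. Team South wins overall but not every group — no Simpson reversal.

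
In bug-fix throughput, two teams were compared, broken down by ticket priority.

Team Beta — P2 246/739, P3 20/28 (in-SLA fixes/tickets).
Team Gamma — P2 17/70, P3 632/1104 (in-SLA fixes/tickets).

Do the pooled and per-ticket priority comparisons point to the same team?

P2: Team Beta 246/739 = 33.3%, Team Gamma 17/70 = 24.3% → Team Beta
P3: Team Beta 20/28 = 71.4%, Team Gamma 632/1104 = 57.2% → Team Beta
Overall: Team Beta 266/767 = 34.7%, Team Gamma 649/1174 = 55.3% → Team Gamma
Team Beta wins each ticket group but Team Gamma wins overall — the comparison reverses. Team Beta's tickets skew toward P2, which has a lower base rate.

No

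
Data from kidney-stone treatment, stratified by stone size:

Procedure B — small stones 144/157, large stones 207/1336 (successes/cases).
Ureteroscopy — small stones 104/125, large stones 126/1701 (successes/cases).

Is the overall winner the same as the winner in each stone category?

Yes

Small stones: Procedure B 144/157 = 91.7%, ureteroscopy 104/125 = 83.2% → Procedure B
Large stones: Procedure B 207/1336 = 15.5%, ureteroscopy 126/1701 = 7.4% → Procedure B
Overall: Procedure B 351/1493 = 23.5%, ureteroscopy 230/1826 = 12.6% → Procedure B
Procedure B wins overall and in every stone group — no reversal.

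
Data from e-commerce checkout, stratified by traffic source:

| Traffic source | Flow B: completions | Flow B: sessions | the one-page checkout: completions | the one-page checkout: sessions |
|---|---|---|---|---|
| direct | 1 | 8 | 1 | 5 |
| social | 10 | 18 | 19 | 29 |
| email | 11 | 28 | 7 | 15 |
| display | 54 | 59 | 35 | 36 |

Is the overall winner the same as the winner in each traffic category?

Yes

Direct: Flow B 1/8 = 12.5%, the one-page checkout 1/5 = 20.0% → the one-page checkout
Social: Flow B 10/18 = 55.6%, the one-page checkout 19/29 = 65.5% → the one-page checkout
Email: Flow B 11/28 = 39.3%, the one-page checkout 7/15 = 46.7% → the one-page checkout
Display: Flow B 54/59 = 91.5%, the one-page checkout 35/36 = 97.2% → the one-page checkout
Overall: Flow B 76/113 = 67.3%, the one-page checkout 62/85 = 72.9% → the one-page checkout
The one-page checkout wins overall and in every traffic group — no reversal.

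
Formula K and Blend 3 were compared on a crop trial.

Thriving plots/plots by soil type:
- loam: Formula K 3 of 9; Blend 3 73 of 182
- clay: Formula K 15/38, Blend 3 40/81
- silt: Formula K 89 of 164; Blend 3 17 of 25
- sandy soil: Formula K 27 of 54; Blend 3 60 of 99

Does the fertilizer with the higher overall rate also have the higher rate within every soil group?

Loam: Formula K 3/9 = 33.3%, Blend 3 73/182 = 40.1% → Blend 3
Clay: Formula K 15/38 = 39.5%, Blend 3 40/81 = 49.4% → Blend 3
Silt: Formula K 89/164 = 54.3%, Blend 3 17/25 = 68.0% → Blend 3
Sandy soil: Formula K 27/54 = 50.0%, Blend 3 60/99 = 60.6% → Blend 3
Overall: Formula K 134/265 = 50.6%, Blend 3 190/387 = 49.1% → Formula K
Blend 3 wins each soil group but Formula K wins overall — the comparison reverses. Blend 3's plots skew toward loam, which has a lower base rate.

No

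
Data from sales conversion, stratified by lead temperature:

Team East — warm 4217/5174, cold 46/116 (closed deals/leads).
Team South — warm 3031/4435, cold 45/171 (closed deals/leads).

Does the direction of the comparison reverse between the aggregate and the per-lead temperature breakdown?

No

Warm: Team East 4217/5174 = 81.5%, Team South 3031/4435 = 68.3% → Team East
Cold: Team East 46/116 = 39.7%, Team South 45/171 = 26.3% → Team East
Overall: Team East 4263/5290 = 80.6%, Team South 3076/4606 = 66.8% → Team East
Team East wins overall and in every lead group — no reversal.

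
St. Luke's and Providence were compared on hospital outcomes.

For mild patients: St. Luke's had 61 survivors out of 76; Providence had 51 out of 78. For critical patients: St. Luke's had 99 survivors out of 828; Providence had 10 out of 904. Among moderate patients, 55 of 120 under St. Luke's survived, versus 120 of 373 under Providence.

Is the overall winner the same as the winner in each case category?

Mild: St. Luke's 61/76 = 80.3%, Providence 51/78 = 65.4% → St. Luke's
Critical: St. Luke's 99/828 = 12.0%, Providence 10/904 = 1.1% → St. Luke's
Moderate: St. Luke's 55/120 = 45.8%, Providence 120/373 = 32.2% → St. Luke's
Overall: St. Luke's 215/1024 = 21.0%, Providence 181/1355 = 13.4% → St. Luke's
St. Luke's wins overall and in every case group — no reversal.

Yes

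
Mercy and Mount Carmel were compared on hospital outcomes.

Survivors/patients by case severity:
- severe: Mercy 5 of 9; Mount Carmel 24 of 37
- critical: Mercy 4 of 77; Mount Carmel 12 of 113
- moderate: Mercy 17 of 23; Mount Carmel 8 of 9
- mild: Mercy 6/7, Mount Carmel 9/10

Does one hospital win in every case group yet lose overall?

No

Severe: Mercy 5/9 = 55.6%, Mount Carmel 24/37 = 64.9% → Mount Carmel
Critical: Mercy 4/77 = 5.2%, Mount Carmel 12/113 = 10.6% → Mount Carmel
Moderate: Mercy 17/23 = 73.9%, Mount Carmel 8/9 = 88.9% → Mount Carmel
Mild: Mercy 6/7 = 85.7%, Mount Carmel 9/10 = 90.0% → Mount Carmel
Overall: Mercy 32/116 = 27.6%, Mount Carmel 53/169 = 31.4% → Mount Carmel
Mount Carmel wins overall and in every case group — no reversal.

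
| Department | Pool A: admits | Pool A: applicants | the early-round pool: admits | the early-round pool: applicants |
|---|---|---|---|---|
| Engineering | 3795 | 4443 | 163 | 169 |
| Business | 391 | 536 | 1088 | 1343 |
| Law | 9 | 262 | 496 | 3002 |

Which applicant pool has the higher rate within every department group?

the early-round pool

Engineering: Pool A 3795/4443 = 85.4%, the early-round pool 163/169 = 96.4% → the early-round pool
Business: Pool A 391/536 = 72.9%, the early-round pool 1088/1343 = 81.0% → the early-round pool
Law: Pool A 9/262 = 3.4%, the early-round pool 496/3002 = 16.5% → the early-round pool
The early-round pool has the higher rate in all 3 groups.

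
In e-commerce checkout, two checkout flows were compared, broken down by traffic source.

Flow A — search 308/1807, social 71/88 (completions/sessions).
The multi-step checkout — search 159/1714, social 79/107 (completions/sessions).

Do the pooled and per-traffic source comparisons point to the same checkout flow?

Yes

Search: Flow A 308/1807 = 17.0%, the multi-step checkout 159/1714 = 9.3% → Flow A
Social: Flow A 71/88 = 80.7%, the multi-step checkout 79/107 = 73.8% → Flow A
Overall: Flow A 379/1895 = 20.0%, the multi-step checkout 238/1821 = 13.1% → Flow A
Flow A wins overall and in every traffic group — no reversal.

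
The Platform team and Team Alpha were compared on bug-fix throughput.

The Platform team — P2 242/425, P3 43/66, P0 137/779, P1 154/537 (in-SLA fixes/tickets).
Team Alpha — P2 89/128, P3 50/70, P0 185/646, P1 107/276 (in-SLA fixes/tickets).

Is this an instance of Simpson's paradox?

P2: the Platform team 242/425 = 56.9%, Team Alpha 89/128 = 69.5% → Team Alpha
P3: the Platform team 43/66 = 65.2%, Team Alpha 50/70 = 71.4% → Team Alpha
P0: the Platform team 137/779 = 17.6%, Team Alpha 185/646 = 28.6% → Team Alpha
P1: the Platform team 154/537 = 28.7%, Team Alpha 107/276 = 38.8% → Team Alpha
Overall: the Platform team 576/1807 = 31.9%, Team Alpha 431/1120 = 38.5% → Team Alpha
Team Alpha wins overall and in every ticket group — no reversal.

No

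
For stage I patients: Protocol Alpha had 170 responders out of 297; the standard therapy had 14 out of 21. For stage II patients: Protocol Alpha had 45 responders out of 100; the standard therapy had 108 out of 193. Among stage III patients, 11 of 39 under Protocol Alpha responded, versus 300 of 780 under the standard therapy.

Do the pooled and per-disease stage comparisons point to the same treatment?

No

Stage I: Protocol Alpha 170/297 = 57.2%, the standard therapy 14/21 = 66.7% → the standard therapy
Stage II: Protocol Alpha 45/100 = 45.0%, the standard therapy 108/193 = 56.0% → the standard therapy
Stage III: Protocol Alpha 11/39 = 28.2%, the standard therapy 300/780 = 38.5% → the standard therapy
Overall: Protocol Alpha 226/436 = 51.8%, the standard therapy 422/994 = 42.5% → Protocol Alpha
The standard therapy wins each disease group but Protocol Alpha wins overall — the comparison reverses. The standard therapy's patients skew toward stage III, which has a lower base rate.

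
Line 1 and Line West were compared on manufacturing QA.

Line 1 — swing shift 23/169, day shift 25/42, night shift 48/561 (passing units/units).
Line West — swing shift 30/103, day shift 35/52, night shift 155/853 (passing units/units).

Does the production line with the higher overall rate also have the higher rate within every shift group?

Swing shift: Line 1 23/169 = 13.6%, Line West 30/103 = 29.1% → Line West
Day shift: Line 1 25/42 = 59.5%, Line West 35/52 = 67.3% → Line West
Night shift: Line 1 48/561 = 8.6%, Line West 155/853 = 18.2% → Line West
Overall: Line 1 96/772 = 12.4%, Line West 220/1008 = 21.8% → Line West
Line West wins overall and in every shift group — no reversal.

Yes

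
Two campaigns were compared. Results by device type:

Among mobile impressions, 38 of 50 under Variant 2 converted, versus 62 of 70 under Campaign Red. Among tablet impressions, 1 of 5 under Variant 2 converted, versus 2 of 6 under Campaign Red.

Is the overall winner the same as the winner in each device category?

Mobile: Variant 2 38/50 = 76.0%, Campaign Red 62/70 = 88.6% → Campaign Red
Tablet: Variant 2 1/5 = 20.0%, Campaign Red 2/6 = 33.3% → Campaign Red
Overall: Variant 2 39/55 = 70.9%, Campaign Red 64/76 = 84.2% → Campaign Red
Campaign Red wins overall and in every device group — no reversal.

Yes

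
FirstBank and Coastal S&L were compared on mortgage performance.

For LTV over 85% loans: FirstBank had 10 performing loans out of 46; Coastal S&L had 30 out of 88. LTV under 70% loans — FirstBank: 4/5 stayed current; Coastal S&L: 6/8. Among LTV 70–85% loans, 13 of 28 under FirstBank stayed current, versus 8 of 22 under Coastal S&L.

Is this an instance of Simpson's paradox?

LTV over 85%: FirstBank 10/46 = 21.7%, Coastal S&L 30/88 = 34.1% → Coastal S&L
LTV under 70%: FirstBank 4/5 = 80.0%, Coastal S&L 6/8 = 75.0% → FirstBank
LTV 70–85%: FirstBank 13/28 = 46.4%, Coastal S&L 8/22 = 36.4% → FirstBank
Overall: FirstBank 27/79 = 34.2%, Coastal S&L 44/118 = 37.3% → Coastal S&L
Neither sweeps: FirstBank wins 2 of 3 groups, Coastal S&L wins 1. Coastal S&L wins overall but not every group — no Simpson reversal.

No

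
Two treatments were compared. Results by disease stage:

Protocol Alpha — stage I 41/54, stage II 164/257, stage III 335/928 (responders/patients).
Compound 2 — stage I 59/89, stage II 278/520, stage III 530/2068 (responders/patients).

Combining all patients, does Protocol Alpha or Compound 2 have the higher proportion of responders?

Stage I: Protocol Alpha 41/54 = 75.9%, Compound 2 59/89 = 66.3% → Protocol Alpha
Stage II: Protocol Alpha 164/257 = 63.8%, Compound 2 278/520 = 53.5% → Protocol Alpha
Stage III: Protocol Alpha 335/928 = 36.1%, Compound 2 530/2068 = 25.6% → Protocol Alpha
Overall: Protocol Alpha 540/1239 = 43.6%, Compound 2 867/2677 = 32.4% → Protocol Alpha

Protocol Alpha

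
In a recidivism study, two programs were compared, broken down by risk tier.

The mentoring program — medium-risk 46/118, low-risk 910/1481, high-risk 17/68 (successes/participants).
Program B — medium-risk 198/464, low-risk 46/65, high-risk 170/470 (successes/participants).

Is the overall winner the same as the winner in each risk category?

No

Medium-risk: the mentoring program 46/118 = 39.0%, Program B 198/464 = 42.7% → Program B
Low-risk: the mentoring program 910/1481 = 61.4%, Program B 46/65 = 70.8% → Program B
High-risk: the mentoring program 17/68 = 25.0%, Program B 170/470 = 36.2% → Program B
Overall: the mentoring program 973/1667 = 58.4%, Program B 414/999 = 41.4% → the mentoring program
Program B wins each risk group but the mentoring program wins overall — the comparison reverses. Program B's participants skew toward high-risk, which has a lower base rate.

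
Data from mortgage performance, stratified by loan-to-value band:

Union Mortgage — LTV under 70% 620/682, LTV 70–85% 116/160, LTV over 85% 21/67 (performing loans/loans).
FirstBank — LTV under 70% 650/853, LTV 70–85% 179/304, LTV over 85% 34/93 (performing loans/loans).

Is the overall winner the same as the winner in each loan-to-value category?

LTV under 70%: Union Mortgage 620/682 = 90.9%, FirstBank 650/853 = 76.2% → Union Mortgage
LTV 70–85%: Union Mortgage 116/160 = 72.5%, FirstBank 179/304 = 58.9% → Union Mortgage
LTV over 85%: Union Mortgage 21/67 = 31.3%, FirstBank 34/93 = 36.6% → FirstBank
Overall: Union Mortgage 757/909 = 83.3%, FirstBank 863/1250 = 69.0% → Union Mortgage
Neither sweeps: Union Mortgage wins 2 of 3 groups, FirstBank wins 1. Union Mortgage wins overall but not every group — no Simpson reversal.

No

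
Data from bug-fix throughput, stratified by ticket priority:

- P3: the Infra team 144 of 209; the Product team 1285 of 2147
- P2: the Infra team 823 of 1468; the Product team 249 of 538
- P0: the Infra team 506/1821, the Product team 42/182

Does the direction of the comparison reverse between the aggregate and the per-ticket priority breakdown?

P3: the Infra team 144/209 = 68.9%, the Product team 1285/2147 = 59.9% → the Infra team
P2: the Infra team 823/1468 = 56.1%, the Product team 249/538 = 46.3% → the Infra team
P0: the Infra team 506/1821 = 27.8%, the Product team 42/182 = 23.1% → the Infra team
Overall: the Infra team 1473/3498 = 42.1%, the Product team 1576/2867 = 55.0% → the Product team
The Infra team wins each ticket group but the Product team wins overall — the comparison reverses. The Infra team's tickets skew toward P0, which has a lower base rate.

Yes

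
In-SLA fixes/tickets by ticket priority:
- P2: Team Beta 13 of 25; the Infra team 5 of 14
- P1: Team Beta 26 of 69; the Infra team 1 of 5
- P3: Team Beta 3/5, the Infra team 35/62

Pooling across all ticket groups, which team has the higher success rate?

P2: Team Beta 13/25 = 52.0%, the Infra team 5/14 = 35.7% → Team Beta
P1: Team Beta 26/69 = 37.7%, the Infra team 1/5 = 20.0% → Team Beta
P3: Team Beta 3/5 = 60.0%, the Infra team 35/62 = 56.5% → Team Beta
Overall: Team Beta 42/99 = 42.4%, the Infra team 41/81 = 50.6% → the Infra team
(Team Beta wins every ticket group but the Infra team wins overall — Team Beta's tickets skew toward the low-rate P1 group.)

the Infra team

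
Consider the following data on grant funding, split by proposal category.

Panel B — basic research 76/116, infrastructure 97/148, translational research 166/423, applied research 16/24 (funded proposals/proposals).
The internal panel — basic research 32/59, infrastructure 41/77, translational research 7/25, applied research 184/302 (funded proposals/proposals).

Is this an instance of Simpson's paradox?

Yes

Basic research: Panel B 76/116 = 65.5%, the internal panel 32/59 = 54.2% → Panel B
Infrastructure: Panel B 97/148 = 65.5%, the internal panel 41/77 = 53.2% → Panel B
Translational research: Panel B 166/423 = 39.2%, the internal panel 7/25 = 28.0% → Panel B
Applied research: Panel B 16/24 = 66.7%, the internal panel 184/302 = 60.9% → Panel B
Overall: Panel B 355/711 = 49.9%, the internal panel 264/463 = 57.0% → the internal panel
Panel B wins each proposal group but the internal panel wins overall — the comparison reverses. Panel B's proposals skew toward translational research, which has a lower base rate.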